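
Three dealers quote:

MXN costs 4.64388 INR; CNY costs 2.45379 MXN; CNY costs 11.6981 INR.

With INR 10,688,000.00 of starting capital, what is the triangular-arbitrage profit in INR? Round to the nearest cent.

Profitable loop is INR → MXN → CNY → INR:
INR 10,688,000.00 ÷ 4.64388 = MXN 2,301,523.73
MXN 2,301,523.73 ÷ 2.45379 = CNY 937,946.49
CNY 937,946.49 × 11.6981 = INR 10,972,191.87
Profit = INR 10,972,191.87 − INR 10,688,000.00

Profit: INR 284,191.87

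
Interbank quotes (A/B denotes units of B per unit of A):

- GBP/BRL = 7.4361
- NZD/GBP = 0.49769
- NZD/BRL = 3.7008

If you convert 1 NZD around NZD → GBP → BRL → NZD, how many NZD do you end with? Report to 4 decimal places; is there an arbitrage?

1.0000 (no arbitrage)

Around NZD → GBP → BRL → NZD: 1 × 0.49769 × 7.4361 ÷ 3.7008 = 1.000020
Product ≈ 1 (deviation 0.002%, within rounding noise).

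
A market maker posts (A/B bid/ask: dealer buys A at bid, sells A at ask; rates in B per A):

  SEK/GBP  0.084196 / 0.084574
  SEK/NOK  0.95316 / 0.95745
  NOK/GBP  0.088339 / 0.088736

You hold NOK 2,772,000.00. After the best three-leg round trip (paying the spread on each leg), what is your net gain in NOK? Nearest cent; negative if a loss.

Net result: NOK -12,218.86 (no profitable arbitrage after spreads)

Best loop NOK → GBP → SEK → NOK:
NOK 2,772,000.00 × 0.088339 (sell NOK at bid) = GBP 244,875.71
GBP 244,875.71 ÷ 0.084574 (buy SEK at ask) = SEK 2,895,401.75
SEK 2,895,401.75 × 0.95316 (sell SEK at bid) = NOK 2,759,781.14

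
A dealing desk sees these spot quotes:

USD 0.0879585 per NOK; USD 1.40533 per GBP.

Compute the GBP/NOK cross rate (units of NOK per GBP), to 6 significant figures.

1 GBP × 1.40533 = 1.40533 USD
1.40533 USD ÷ 0.0879585 = 15.9772 NOK

GBP/NOK = 15.9772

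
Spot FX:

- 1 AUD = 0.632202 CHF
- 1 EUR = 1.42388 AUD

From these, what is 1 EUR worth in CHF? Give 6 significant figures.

1 EUR × 1.42388 = 1.42388 AUD
1.42388 AUD × 0.632202 = 0.90018 CHF

EUR/CHF = 0.900180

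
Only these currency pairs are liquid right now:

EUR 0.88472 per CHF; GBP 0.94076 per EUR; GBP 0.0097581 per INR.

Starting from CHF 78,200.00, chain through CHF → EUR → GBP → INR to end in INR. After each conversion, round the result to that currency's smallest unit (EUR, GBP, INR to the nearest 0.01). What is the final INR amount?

CHF 78,200.00 × 0.88472 = EUR 69,185.10
EUR 69,185.10 × 0.94076 = GBP 65,086.57
GBP 65,086.57 ÷ 0.0097581 = INR 6,670,004.41

INR 6,670,004.41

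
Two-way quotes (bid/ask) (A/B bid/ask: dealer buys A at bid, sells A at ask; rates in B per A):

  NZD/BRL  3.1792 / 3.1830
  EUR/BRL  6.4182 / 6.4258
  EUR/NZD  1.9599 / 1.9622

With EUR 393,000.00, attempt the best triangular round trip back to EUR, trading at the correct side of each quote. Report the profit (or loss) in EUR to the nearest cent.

Net profit: EUR 10,855.39

Best loop EUR → BRL → NZD → EUR:
EUR 393,000.00 × 6.4182 (sell EUR at bid) = BRL 2,522,352.60
BRL 2,522,352.60 ÷ 3.1830 (buy NZD at ask) = NZD 792,445.05
NZD 792,445.05 ÷ 1.9622 (buy EUR at ask) = EUR 403,855.39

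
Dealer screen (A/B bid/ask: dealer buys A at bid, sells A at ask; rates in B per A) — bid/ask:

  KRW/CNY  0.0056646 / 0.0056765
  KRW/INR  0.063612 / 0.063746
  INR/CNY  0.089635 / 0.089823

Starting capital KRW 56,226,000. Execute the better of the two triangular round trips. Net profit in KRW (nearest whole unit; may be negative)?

Best loop KRW → INR → CNY → KRW:
KRW 56,226,000 × 0.063612 (sell KRW at bid) = INR 3,576,648.31
INR 3,576,648.31 × 0.089635 (sell INR at bid) = CNY 320,592.87
CNY 320,592.87 ÷ 0.0056765 (buy KRW at ask) = KRW 56,477,208

Net profit: KRW 251,208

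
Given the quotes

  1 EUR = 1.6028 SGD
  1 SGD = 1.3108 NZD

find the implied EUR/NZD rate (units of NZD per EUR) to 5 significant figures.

EUR/NZD = 2.1010

1 EUR × 1.6028 = 1.6028 SGD
1.6028 SGD × 1.3108 = 2.10095 NZD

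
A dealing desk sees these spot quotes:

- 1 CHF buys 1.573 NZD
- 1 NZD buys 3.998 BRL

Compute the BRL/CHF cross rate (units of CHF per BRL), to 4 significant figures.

BRL/CHF = 0.1590

1 BRL ÷ 3.998 = 0.250125 NZD
0.250125 NZD ÷ 1.573 = 0.159011 CHF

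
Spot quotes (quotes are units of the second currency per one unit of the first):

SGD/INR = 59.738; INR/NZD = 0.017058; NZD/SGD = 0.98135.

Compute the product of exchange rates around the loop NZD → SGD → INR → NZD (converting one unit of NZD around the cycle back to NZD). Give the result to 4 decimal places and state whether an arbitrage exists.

Around NZD → SGD → INR → NZD: 1 × 0.98135 × 59.738 × 0.017058 = 1.000006
Product ≈ 1 (deviation 0.001%, within rounding noise).

1.0000 (no arbitrage)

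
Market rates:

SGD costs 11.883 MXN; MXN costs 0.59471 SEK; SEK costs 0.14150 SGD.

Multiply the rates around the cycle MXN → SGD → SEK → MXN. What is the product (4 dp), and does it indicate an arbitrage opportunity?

1.0000 (no arbitrage)

Around MXN → SGD → SEK → MXN: 1 ÷ 11.883 ÷ 0.14150 ÷ 0.59471 = 1.000028
Product ≈ 1 (deviation 0.003%, within rounding noise).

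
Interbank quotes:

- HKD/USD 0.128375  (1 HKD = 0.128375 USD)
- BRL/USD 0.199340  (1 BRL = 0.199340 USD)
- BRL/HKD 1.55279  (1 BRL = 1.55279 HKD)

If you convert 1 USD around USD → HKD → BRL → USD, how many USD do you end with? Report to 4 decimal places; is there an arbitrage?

1.0000 (no arbitrage)

Around USD → HKD → BRL → USD: 1 ÷ 0.128375 ÷ 1.55279 × 0.199340 = 1.000003
Product ≈ 1 (deviation 0.000%, within rounding noise).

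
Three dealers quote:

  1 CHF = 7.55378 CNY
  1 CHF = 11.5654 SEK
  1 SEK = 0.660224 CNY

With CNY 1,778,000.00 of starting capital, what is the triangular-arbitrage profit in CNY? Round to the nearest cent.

Profitable loop is CNY → CHF → SEK → CNY:
CNY 1,778,000.00 ÷ 7.55378 = CHF 235,378.84
CHF 235,378.84 × 11.5654 = SEK 2,722,250.48
SEK 2,722,250.48 × 0.660224 = CNY 1,797,295.10
Profit = CNY 1,797,295.10 − CNY 1,778,000.00

Profit: CNY 19,295.10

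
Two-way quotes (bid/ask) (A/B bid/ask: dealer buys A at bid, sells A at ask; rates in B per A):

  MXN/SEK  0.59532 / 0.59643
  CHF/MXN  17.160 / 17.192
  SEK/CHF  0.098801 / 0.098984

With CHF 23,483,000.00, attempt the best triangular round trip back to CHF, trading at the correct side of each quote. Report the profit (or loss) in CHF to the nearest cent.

Best loop CHF → MXN → SEK → CHF:
CHF 23,483,000.00 × 17.160 (sell CHF at bid) = MXN 402,968,280.00
MXN 402,968,280.00 × 0.59532 (sell MXN at bid) = SEK 239,895,076.45
SEK 239,895,076.45 × 0.098801 (sell SEK at bid) = CHF 23,701,873.45

Net profit: CHF 218,873.45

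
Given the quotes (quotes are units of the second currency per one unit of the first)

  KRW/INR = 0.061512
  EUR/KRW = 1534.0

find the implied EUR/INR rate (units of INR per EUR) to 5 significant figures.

EUR/INR = 94.359

1 EUR × 1534.0 = 1534 KRW
1534 KRW × 0.061512 = 94.3594 INR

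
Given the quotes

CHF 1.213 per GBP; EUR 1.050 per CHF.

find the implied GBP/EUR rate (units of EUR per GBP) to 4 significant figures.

GBP/EUR = 1.274

1 GBP × 1.213 = 1.213 CHF
1.213 CHF × 1.050 = 1.27365 EUR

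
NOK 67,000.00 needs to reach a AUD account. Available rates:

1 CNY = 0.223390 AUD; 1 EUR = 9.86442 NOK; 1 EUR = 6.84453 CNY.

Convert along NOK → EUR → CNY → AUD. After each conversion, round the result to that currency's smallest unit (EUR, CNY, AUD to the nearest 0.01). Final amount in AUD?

AUD 10,385.10

NOK 67,000.00 ÷ 9.86442 = EUR 6,792.09
EUR 6,792.09 × 6.84453 = CNY 46,488.66
CNY 46,488.66 × 0.223390 = AUD 10,385.10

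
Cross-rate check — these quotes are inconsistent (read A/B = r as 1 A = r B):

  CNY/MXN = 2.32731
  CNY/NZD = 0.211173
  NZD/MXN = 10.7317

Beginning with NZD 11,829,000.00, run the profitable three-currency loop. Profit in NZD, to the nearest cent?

Profit: NZD 318,736.25

Profitable loop is NZD → CNY → MXN → NZD:
NZD 11,829,000.00 ÷ 0.211173 = CNY 56,015,683.82
CNY 56,015,683.82 × 2.32731 = MXN 130,365,861.12
MXN 130,365,861.12 ÷ 10.7317 = NZD 12,147,736.25
Profit = NZD 12,147,736.25 − NZD 11,829,000.00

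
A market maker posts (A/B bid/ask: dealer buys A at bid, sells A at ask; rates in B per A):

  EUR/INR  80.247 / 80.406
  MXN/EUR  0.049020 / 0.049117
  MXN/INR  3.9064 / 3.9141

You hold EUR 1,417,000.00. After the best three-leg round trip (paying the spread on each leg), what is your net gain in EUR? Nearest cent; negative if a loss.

Best loop EUR → INR → MXN → EUR:
EUR 1,417,000.00 × 80.247 (sell EUR at bid) = INR 113,709,999.00
INR 113,709,999.00 ÷ 3.9141 (buy MXN at ask) = MXN 29,051,378.09
MXN 29,051,378.09 × 0.049020 (sell MXN at bid) = EUR 1,424,098.55

Net profit: EUR 7,098.55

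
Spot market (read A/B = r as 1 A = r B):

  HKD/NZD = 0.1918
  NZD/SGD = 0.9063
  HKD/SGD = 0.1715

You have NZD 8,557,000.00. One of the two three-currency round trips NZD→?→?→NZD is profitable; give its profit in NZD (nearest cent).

Profit: NZD 116,172.63

Profitable loop is NZD → SGD → HKD → NZD:
NZD 8,557,000.00 × 0.9063 = SGD 7,755,209.10
SGD 7,755,209.10 ÷ 0.1715 = HKD 45,219,878.13
HKD 45,219,878.13 × 0.1918 = NZD 8,673,172.63
Profit = NZD 8,673,172.63 − NZD 8,557,000.00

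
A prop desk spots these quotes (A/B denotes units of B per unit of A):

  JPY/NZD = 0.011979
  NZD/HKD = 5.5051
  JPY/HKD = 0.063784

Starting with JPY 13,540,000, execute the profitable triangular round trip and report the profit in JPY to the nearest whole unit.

Profitable loop is JPY → NZD → HKD → JPY:
JPY 13,540,000 × 0.011979 = NZD 162,195.66
NZD 162,195.66 × 5.5051 = HKD 892,903.33
HKD 892,903.33 ÷ 0.063784 = JPY 13,998,861
Profit = JPY 13,998,861 − JPY 13,540,000

Profit: JPY 458,861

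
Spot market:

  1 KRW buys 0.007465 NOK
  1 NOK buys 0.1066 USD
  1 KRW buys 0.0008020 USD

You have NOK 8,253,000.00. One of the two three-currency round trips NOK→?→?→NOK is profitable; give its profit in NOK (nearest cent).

Profitable loop is NOK → KRW → USD → NOK:
NOK 8,253,000.00 ÷ 0.007465 = KRW 1,105,559,277
KRW 1,105,559,277 × 0.0008020 = USD 886,658.54
USD 886,658.54 ÷ 0.1066 = NOK 8,317,622.33
Profit = NOK 8,317,622.33 − NOK 8,253,000.00

Profit: NOK 64,622.33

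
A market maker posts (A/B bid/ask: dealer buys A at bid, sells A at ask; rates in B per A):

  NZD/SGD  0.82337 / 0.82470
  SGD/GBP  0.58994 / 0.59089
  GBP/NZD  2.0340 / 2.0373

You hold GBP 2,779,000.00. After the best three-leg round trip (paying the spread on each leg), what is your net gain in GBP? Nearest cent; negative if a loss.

Best loop GBP → SGD → NZD → GBP:
GBP 2,779,000.00 ÷ 0.59089 (buy SGD at ask) = SGD 4,703,075.02
SGD 4,703,075.02 ÷ 0.82470 (buy NZD at ask) = NZD 5,702,770.73
NZD 5,702,770.73 ÷ 2.0373 (buy GBP at ask) = GBP 2,799,180.65

Net profit: GBP 20,180.65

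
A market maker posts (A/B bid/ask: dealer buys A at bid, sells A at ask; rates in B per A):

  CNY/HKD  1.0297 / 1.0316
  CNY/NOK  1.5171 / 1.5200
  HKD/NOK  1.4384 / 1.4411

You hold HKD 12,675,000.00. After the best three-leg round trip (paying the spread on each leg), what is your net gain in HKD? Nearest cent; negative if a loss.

Net profit: HKD 259,710.85

Best loop HKD → CNY → NOK → HKD:
HKD 12,675,000.00 ÷ 1.0316 (buy CNY at ask) = CNY 12,286,739.05
CNY 12,286,739.05 × 1.5171 (sell CNY at bid) = NOK 18,640,211.81
NOK 18,640,211.81 ÷ 1.4411 (buy HKD at ask) = HKD 12,934,710.85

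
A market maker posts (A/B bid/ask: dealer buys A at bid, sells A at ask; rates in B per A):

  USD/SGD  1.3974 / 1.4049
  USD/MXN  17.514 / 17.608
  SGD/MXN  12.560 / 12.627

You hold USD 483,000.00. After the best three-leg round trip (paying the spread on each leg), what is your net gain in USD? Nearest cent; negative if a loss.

Net result: USD -1,554.11 (no profitable arbitrage after spreads)

Best loop USD → SGD → MXN → USD:
USD 483,000.00 × 1.3974 (sell USD at bid) = SGD 674,944.20
SGD 674,944.20 × 12.560 (sell SGD at bid) = MXN 8,477,299.15
MXN 8,477,299.15 ÷ 17.608 (buy USD at ask) = USD 481,445.89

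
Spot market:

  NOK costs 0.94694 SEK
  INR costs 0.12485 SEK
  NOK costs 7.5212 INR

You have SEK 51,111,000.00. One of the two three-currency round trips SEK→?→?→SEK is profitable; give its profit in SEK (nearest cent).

Profitable loop is SEK → INR → NOK → SEK:
SEK 51,111,000.00 ÷ 0.12485 = INR 409,379,255.11
INR 409,379,255.11 ÷ 7.5212 = NOK 54,430,045.09
NOK 54,430,045.09 × 0.94694 = SEK 51,541,986.89
Profit = SEK 51,541,986.89 − SEK 51,111,000.00

Profit: SEK 430,986.89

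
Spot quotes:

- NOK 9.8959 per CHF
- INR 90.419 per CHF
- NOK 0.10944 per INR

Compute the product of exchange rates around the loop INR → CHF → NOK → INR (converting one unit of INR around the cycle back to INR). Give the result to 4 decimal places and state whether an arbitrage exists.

Around INR → CHF → NOK → INR: 1 ÷ 90.419 × 9.8959 ÷ 0.10944 = 1.000045
Product ≈ 1 (deviation 0.004%, within rounding noise).

1.0000 (no arbitrage)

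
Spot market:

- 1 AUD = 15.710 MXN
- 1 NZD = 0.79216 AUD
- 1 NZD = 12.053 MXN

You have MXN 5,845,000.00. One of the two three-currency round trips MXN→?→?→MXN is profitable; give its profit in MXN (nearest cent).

Profitable loop is MXN → NZD → AUD → MXN:
MXN 5,845,000.00 ÷ 12.053 = NZD 484,941.51
NZD 484,941.51 × 0.79216 = AUD 384,151.27
AUD 384,151.27 × 15.710 = MXN 6,035,016.38
Profit = MXN 6,035,016.38 − MXN 5,845,000.00

Profit: MXN 190,016.38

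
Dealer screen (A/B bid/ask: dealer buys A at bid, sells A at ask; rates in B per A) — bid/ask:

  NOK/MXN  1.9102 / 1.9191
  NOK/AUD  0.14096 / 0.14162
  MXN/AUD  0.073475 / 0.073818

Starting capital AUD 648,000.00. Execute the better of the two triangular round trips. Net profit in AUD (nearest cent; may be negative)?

Best loop AUD → MXN → NOK → AUD:
AUD 648,000.00 ÷ 0.073818 (buy MXN at ask) = MXN 8,778,346.74
MXN 8,778,346.74 ÷ 1.9191 (buy NOK at ask) = NOK 4,574,199.75
NOK 4,574,199.75 × 0.14096 (sell NOK at bid) = AUD 644,779.20

Net result: AUD -3,220.80 (no profitable arbitrage after spreads)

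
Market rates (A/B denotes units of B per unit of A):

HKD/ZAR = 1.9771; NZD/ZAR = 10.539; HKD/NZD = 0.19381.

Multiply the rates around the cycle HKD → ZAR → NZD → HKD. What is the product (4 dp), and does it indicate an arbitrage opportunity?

0.9680 (arbitrage exists)

Around HKD → ZAR → NZD → HKD: 1 × 1.9771 ÷ 10.539 ÷ 0.19381 = 0.967950
Product < 1; profitable direction is HKD → NZD → ZAR → HKD.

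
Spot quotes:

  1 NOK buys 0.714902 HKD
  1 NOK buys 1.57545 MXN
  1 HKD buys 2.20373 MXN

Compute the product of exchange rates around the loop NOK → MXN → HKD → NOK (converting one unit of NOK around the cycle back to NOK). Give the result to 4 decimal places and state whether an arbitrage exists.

Around NOK → MXN → HKD → NOK: 1 × 1.57545 ÷ 2.20373 ÷ 0.714902 = 0.999999
Product ≈ 1 (deviation 0.000%, within rounding noise).

1.0000 (no arbitrage)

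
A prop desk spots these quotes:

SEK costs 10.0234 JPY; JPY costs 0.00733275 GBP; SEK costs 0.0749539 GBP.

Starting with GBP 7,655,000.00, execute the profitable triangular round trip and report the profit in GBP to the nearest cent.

Profit: GBP 151,520.23

Profitable loop is GBP → JPY → SEK → GBP:
GBP 7,655,000.00 ÷ 0.00733275 = JPY 1,043,946,678
JPY 1,043,946,678 ÷ 10.0234 = SEK 104,150,954.52
SEK 104,150,954.52 × 0.0749539 = GBP 7,806,520.23
Profit = GBP 7,806,520.23 − GBP 7,655,000.00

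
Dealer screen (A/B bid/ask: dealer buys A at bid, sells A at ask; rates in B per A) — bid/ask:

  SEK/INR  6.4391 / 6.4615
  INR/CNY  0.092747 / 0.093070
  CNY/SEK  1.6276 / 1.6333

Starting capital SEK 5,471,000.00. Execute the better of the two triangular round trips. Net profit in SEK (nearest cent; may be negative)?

Net profit: SEK 99,032.00

Best loop SEK → CNY → INR → SEK:
SEK 5,471,000.00 ÷ 1.6333 (buy CNY at ask) = CNY 3,349,660.20
CNY 3,349,660.20 ÷ 0.093070 (buy INR at ask) = INR 35,990,761.76
INR 35,990,761.76 ÷ 6.4615 (buy SEK at ask) = SEK 5,570,032.00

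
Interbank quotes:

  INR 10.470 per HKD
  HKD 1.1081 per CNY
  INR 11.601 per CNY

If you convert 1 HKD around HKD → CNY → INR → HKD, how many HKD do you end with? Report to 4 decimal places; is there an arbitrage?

0.9999 (no arbitrage)

Around HKD → CNY → INR → HKD: 1 ÷ 1.1081 × 11.601 ÷ 10.470 = 0.999930
Product ≈ 1 (deviation 0.007%, within rounding noise).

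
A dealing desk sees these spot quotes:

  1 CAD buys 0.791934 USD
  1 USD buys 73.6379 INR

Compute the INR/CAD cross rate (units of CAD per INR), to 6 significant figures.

INR/CAD = 0.0171478

1 INR ÷ 73.6379 = 0.01358 USD
0.01358 USD ÷ 0.791934 = 0.0171478 CAD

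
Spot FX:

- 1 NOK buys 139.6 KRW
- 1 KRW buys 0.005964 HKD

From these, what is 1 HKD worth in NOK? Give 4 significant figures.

HKD/NOK = 1.201

1 HKD ÷ 0.005964 = 167.673 KRW
167.673 KRW ÷ 139.6 = 1.20109 NOK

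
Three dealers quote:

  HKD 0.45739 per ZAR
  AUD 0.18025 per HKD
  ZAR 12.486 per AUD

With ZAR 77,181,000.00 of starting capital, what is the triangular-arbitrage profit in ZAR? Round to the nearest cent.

Profit: ZAR 2,269,323.62

Profitable loop is ZAR → HKD → AUD → ZAR:
ZAR 77,181,000.00 × 0.45739 = HKD 35,301,817.59
HKD 35,301,817.59 × 0.18025 = AUD 6,363,152.62
AUD 6,363,152.62 × 12.486 = ZAR 79,450,323.62
Profit = ZAR 79,450,323.62 − ZAR 77,181,000.00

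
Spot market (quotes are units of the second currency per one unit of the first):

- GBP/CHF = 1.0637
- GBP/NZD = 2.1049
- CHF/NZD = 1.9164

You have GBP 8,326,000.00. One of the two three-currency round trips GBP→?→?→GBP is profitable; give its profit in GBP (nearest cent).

Profit: GBP 271,309.34

Profitable loop is GBP → NZD → CHF → GBP:
GBP 8,326,000.00 × 2.1049 = NZD 17,525,397.40
NZD 17,525,397.40 ÷ 1.9164 = CHF 9,144,957.94
CHF 9,144,957.94 ÷ 1.0637 = GBP 8,597,309.34
Profit = GBP 8,597,309.34 − GBP 8,326,000.00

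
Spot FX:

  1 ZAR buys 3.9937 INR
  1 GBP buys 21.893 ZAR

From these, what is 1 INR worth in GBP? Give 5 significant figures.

1 INR ÷ 3.9937 = 0.250394 ZAR
0.250394 ZAR ÷ 21.893 = 0.0114372 GBP

INR/GBP = 0.011437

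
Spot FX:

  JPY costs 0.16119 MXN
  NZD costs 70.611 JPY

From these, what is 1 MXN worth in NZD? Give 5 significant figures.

MXN/NZD = 0.087860

1 MXN ÷ 0.16119 = 6.20386 JPY
6.20386 JPY ÷ 70.611 = 0.0878597 NZD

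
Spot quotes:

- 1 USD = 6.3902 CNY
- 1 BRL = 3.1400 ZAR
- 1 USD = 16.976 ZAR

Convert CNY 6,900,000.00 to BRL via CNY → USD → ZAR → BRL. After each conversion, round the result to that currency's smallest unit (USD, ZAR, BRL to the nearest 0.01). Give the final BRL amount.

BRL 5,837,680.98

CNY 6,900,000.00 ÷ 6.3902 = USD 1,079,778.41
USD 1,079,778.41 × 16.976 = ZAR 18,330,318.29
ZAR 18,330,318.29 ÷ 3.1400 = BRL 5,837,680.98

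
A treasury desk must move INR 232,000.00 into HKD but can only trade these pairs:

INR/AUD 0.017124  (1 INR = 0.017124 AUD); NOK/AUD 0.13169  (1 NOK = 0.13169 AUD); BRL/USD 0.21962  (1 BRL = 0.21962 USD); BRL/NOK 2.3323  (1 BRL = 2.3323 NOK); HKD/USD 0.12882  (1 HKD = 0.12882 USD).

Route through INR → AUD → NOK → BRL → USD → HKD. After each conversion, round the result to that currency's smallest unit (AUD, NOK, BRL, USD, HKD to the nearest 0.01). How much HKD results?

INR 232,000.00 × 0.017124 = AUD 3,972.77
AUD 3,972.77 ÷ 0.13169 = NOK 30,167.59
NOK 30,167.59 ÷ 2.3323 = BRL 12,934.70
BRL 12,934.70 × 0.21962 = USD 2,840.72
USD 2,840.72 ÷ 0.12882 = HKD 22,051.86

HKD 22,051.86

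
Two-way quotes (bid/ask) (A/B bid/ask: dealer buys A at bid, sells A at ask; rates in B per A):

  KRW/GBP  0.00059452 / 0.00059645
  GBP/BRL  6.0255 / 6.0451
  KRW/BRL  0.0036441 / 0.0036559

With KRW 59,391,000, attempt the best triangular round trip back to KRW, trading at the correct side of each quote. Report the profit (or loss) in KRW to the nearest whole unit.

Net profit: KRW 634,169

Best loop KRW → BRL → GBP → KRW:
KRW 59,391,000 × 0.0036441 (sell KRW at bid) = BRL 216,426.74
BRL 216,426.74 ÷ 6.0451 (buy GBP at ask) = GBP 35,802.01
GBP 35,802.01 ÷ 0.00059645 (buy KRW at ask) = KRW 60,025,169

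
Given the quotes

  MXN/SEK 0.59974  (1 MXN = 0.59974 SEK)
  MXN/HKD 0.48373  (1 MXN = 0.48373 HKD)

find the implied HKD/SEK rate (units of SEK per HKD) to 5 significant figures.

1 HKD ÷ 0.48373 = 2.06727 MXN
2.06727 MXN × 0.59974 = 1.23982 SEK

HKD/SEK = 1.2398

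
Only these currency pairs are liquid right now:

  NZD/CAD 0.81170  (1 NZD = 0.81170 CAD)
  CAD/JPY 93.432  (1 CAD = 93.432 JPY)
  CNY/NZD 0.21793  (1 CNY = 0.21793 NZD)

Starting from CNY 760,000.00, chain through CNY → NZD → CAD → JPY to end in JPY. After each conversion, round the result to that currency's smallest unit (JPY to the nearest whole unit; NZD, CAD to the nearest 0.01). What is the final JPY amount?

JPY 12,560,930

CNY 760,000.00 × 0.21793 = NZD 165,626.80
NZD 165,626.80 × 0.81170 = CAD 134,439.27
CAD 134,439.27 × 93.432 = JPY 12,560,930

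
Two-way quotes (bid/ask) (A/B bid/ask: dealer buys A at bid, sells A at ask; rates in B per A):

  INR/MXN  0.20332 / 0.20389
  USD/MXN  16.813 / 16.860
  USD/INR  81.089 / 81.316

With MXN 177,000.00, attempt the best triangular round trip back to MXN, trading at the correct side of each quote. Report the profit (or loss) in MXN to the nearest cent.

Net profit: MXN 2,492.60

Best loop MXN → INR → USD → MXN:
MXN 177,000.00 ÷ 0.20389 (buy INR at ask) = INR 868,115.16
INR 868,115.16 ÷ 81.316 (buy USD at ask) = USD 10,675.82
USD 10,675.82 × 16.813 (sell USD at bid) = MXN 179,492.60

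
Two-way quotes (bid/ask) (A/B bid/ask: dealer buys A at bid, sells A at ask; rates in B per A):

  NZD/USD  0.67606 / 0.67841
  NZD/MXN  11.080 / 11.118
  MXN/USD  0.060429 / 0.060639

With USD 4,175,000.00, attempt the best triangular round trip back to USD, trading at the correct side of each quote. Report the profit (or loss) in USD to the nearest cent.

Net profit: USD 11,614.96

Best loop USD → MXN → NZD → USD:
USD 4,175,000.00 ÷ 0.060639 (buy MXN at ask) = MXN 68,850,079.98
MXN 68,850,079.98 ÷ 11.118 (buy NZD at ask) = NZD 6,192,667.74
NZD 6,192,667.74 × 0.67606 (sell NZD at bid) = USD 4,186,614.96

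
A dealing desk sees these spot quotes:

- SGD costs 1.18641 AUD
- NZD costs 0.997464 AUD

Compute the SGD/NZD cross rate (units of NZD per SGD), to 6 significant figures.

1 SGD × 1.18641 = 1.18641 AUD
1.18641 AUD ÷ 0.997464 = 1.18943 NZD

SGD/NZD = 1.18943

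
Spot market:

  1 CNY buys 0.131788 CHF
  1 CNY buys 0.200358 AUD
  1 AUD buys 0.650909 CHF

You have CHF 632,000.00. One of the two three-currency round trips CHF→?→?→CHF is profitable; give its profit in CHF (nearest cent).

Profit: CHF 6,654.51

Profitable loop is CHF → AUD → CNY → CHF:
CHF 632,000.00 ÷ 0.650909 = AUD 970,949.86
AUD 970,949.86 ÷ 0.200358 = CNY 4,846,074.81
CNY 4,846,074.81 × 0.131788 = CHF 638,654.51
Profit = CHF 638,654.51 − CHF 632,000.00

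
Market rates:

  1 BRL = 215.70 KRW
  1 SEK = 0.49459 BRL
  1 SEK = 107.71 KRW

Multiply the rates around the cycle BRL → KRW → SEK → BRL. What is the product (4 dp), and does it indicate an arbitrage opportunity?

Around BRL → KRW → SEK → BRL: 1 × 215.70 ÷ 107.71 × 0.49459 = 0.990466
Product < 1; profitable direction is BRL → SEK → KRW → BRL.

0.9905 (arbitrage exists)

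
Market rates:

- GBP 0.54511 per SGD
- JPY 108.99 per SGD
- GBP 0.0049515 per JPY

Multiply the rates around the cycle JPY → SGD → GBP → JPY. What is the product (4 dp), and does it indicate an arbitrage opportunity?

1.0101 (arbitrage exists)

Around JPY → SGD → GBP → JPY: 1 ÷ 108.99 × 0.54511 ÷ 0.0049515 = 1.010091
Product > 1; profitable direction is JPY → SGD → GBP → JPY.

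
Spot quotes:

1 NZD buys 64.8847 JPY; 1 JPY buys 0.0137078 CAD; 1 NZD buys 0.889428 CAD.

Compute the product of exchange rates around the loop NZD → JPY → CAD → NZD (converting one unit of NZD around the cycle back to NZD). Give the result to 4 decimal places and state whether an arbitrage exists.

Around NZD → JPY → CAD → NZD: 1 × 64.8847 × 0.0137078 ÷ 0.889428 = 0.999998
Product ≈ 1 (deviation 0.000%, within rounding noise).

1.0000 (no arbitrage)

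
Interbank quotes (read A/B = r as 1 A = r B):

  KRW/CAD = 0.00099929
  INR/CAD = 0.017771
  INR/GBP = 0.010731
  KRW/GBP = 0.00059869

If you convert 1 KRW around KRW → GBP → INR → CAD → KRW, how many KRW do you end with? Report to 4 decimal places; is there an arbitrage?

Around KRW → GBP → INR → CAD → KRW: 1 × 0.00059869 ÷ 0.010731 × 0.017771 ÷ 0.00099929 = 0.992161
Product < 1; profitable direction is KRW → CAD → INR → GBP → KRW.

0.9922 (arbitrage exists)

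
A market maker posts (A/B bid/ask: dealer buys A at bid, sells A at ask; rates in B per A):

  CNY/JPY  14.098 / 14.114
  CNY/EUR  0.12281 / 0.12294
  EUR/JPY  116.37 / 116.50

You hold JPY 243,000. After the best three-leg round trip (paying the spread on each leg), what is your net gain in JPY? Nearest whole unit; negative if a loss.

Best loop JPY → CNY → EUR → JPY:
JPY 243,000 ÷ 14.114 (buy CNY at ask) = CNY 17,216.95
CNY 17,216.95 × 0.12281 (sell CNY at bid) = EUR 2,114.41
EUR 2,114.41 × 116.37 (sell EUR at bid) = JPY 246,054

Net profit: JPY 3,054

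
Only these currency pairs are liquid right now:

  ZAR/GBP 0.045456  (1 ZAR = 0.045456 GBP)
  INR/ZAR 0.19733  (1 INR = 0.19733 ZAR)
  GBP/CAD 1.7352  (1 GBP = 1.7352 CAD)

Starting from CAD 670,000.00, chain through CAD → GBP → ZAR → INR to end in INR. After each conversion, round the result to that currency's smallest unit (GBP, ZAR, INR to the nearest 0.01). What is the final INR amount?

INR 43,046,806.16

CAD 670,000.00 ÷ 1.7352 = GBP 386,122.64
GBP 386,122.64 ÷ 0.045456 = ZAR 8,494,426.26
ZAR 8,494,426.26 ÷ 0.19733 = INR 43,046,806.16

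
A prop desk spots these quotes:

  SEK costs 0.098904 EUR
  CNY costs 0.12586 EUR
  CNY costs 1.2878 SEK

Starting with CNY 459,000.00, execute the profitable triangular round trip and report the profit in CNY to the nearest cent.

Profit: CNY 5,501.62

Profitable loop is CNY → SEK → EUR → CNY:
CNY 459,000.00 × 1.2878 = SEK 591,100.20
SEK 591,100.20 × 0.098904 = EUR 58,462.17
EUR 58,462.17 ÷ 0.12586 = CNY 464,501.62
Profit = CNY 464,501.62 − CNY 459,000.00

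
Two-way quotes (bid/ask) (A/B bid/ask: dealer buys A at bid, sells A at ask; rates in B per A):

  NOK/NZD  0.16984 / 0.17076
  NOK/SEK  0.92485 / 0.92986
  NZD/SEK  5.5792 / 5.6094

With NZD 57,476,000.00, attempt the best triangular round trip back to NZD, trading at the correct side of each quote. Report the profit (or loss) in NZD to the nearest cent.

Net profit: NZD 1,094,762.96

Best loop NZD → SEK → NOK → NZD:
NZD 57,476,000.00 × 5.5792 (sell NZD at bid) = SEK 320,670,099.20
SEK 320,670,099.20 ÷ 0.92986 (buy NOK at ask) = NOK 344,858,472.46
NOK 344,858,472.46 × 0.16984 (sell NOK at bid) = NZD 58,570,762.96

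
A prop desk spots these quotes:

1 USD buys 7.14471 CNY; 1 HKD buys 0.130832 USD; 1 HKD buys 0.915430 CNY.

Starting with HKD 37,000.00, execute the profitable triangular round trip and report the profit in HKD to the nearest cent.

Profit: HKD 781.15

Profitable loop is HKD → USD → CNY → HKD:
HKD 37,000.00 × 0.130832 = USD 4,840.78
USD 4,840.78 × 7.14471 = CNY 34,586.00
CNY 34,586.00 ÷ 0.915430 = HKD 37,781.15
Profit = HKD 37,781.15 − HKD 37,000.00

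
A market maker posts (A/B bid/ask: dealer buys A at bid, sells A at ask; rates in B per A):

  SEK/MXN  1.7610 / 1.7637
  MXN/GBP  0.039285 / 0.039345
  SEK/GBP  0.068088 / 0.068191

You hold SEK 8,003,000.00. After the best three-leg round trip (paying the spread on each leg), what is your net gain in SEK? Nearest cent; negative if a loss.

Net profit: SEK 116,174.42

Best loop SEK → MXN → GBP → SEK:
SEK 8,003,000.00 × 1.7610 (sell SEK at bid) = MXN 14,093,283.00
MXN 14,093,283.00 × 0.039285 (sell MXN at bid) = GBP 553,654.62
GBP 553,654.62 ÷ 0.068191 (buy SEK at ask) = SEK 8,119,174.42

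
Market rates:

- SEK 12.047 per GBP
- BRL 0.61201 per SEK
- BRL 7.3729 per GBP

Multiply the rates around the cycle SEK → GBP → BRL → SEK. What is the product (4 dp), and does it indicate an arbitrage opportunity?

Around SEK → GBP → BRL → SEK: 1 ÷ 12.047 × 7.3729 ÷ 0.61201 = 1.000002
Product ≈ 1 (deviation 0.000%, within rounding noise).

1.0000 (no arbitrage)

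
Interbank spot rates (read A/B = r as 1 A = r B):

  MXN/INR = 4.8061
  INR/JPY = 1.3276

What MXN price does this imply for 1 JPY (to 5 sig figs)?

JPY/MXN = 0.15673

1 JPY ÷ 1.3276 = 0.753239 INR
0.753239 INR ÷ 4.8061 = 0.156726 MXN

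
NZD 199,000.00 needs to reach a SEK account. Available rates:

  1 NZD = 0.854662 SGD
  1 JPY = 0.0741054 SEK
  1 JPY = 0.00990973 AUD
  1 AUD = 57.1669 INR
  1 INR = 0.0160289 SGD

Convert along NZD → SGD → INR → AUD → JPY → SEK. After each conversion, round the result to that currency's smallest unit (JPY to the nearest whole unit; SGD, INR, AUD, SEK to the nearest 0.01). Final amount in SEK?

NZD 199,000.00 × 0.854662 = SGD 170,077.74
SGD 170,077.74 ÷ 0.0160289 = INR 10,610,693.19
INR 10,610,693.19 ÷ 57.1669 = AUD 185,609.04
AUD 185,609.04 ÷ 0.00990973 = JPY 18,729,980
JPY 18,729,980 × 0.0741054 = SEK 1,387,992.66

SEK 1,387,992.66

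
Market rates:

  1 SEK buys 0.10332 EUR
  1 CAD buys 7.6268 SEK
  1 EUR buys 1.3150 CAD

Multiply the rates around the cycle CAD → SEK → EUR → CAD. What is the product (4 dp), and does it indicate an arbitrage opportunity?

Around CAD → SEK → EUR → CAD: 1 × 7.6268 × 0.10332 × 1.3150 = 1.036221
Product > 1; profitable direction is CAD → SEK → EUR → CAD.

1.0362 (arbitrage exists)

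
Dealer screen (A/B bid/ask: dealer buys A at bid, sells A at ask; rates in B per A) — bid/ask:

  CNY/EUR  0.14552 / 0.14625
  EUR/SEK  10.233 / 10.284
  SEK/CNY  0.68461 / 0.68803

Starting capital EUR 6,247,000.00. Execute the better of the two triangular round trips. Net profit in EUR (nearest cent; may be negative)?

Net profit: EUR 121,547.68

Best loop EUR → SEK → CNY → EUR:
EUR 6,247,000.00 × 10.233 (sell EUR at bid) = SEK 63,925,551.00
SEK 63,925,551.00 × 0.68461 (sell SEK at bid) = CNY 43,764,071.47
CNY 43,764,071.47 × 0.14552 (sell CNY at bid) = EUR 6,368,547.68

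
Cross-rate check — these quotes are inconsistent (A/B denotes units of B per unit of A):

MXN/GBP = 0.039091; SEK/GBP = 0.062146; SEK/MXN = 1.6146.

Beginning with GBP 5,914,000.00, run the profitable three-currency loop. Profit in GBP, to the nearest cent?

Profitable loop is GBP → SEK → MXN → GBP:
GBP 5,914,000.00 ÷ 0.062146 = SEK 95,163,003.25
SEK 95,163,003.25 × 1.6146 = MXN 153,650,185.05
MXN 153,650,185.05 × 0.039091 = GBP 6,006,339.38
Profit = GBP 6,006,339.38 − GBP 5,914,000.00

Profit: GBP 92,339.38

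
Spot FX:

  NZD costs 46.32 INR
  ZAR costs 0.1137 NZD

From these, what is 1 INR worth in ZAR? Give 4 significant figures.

1 INR ÷ 46.32 = 0.0215889 NZD
0.0215889 NZD ÷ 0.1137 = 0.189876 ZAR

INR/ZAR = 0.1899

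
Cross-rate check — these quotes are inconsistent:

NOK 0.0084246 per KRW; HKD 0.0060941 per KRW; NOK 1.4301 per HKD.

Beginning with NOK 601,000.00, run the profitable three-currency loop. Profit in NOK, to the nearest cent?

Profit: NOK 20,729.06

Profitable loop is NOK → KRW → HKD → NOK:
NOK 601,000.00 ÷ 0.0084246 = KRW 71,338,699
KRW 71,338,699 × 0.0060941 = HKD 434,745.16
HKD 434,745.16 × 1.4301 = NOK 621,729.06
Profit = NOK 621,729.06 − NOK 601,000.00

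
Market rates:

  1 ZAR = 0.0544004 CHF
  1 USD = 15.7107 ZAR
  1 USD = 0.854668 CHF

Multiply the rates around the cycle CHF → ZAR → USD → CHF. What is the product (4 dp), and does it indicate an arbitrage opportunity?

1.0000 (no arbitrage)

Around CHF → ZAR → USD → CHF: 1 ÷ 0.0544004 ÷ 15.7107 × 0.854668 = 1.000000
Product ≈ 1 (deviation 0.000%, within rounding noise).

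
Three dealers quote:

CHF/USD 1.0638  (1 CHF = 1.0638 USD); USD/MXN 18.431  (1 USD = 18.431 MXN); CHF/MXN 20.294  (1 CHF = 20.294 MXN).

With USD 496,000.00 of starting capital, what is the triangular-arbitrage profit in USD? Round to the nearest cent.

Profit: USD 17,381.78

Profitable loop is USD → CHF → MXN → USD:
USD 496,000.00 ÷ 1.0638 = CHF 466,253.06
CHF 466,253.06 × 20.294 = MXN 9,462,139.50
MXN 9,462,139.50 ÷ 18.431 = USD 513,381.78
Profit = USD 513,381.78 − USD 496,000.00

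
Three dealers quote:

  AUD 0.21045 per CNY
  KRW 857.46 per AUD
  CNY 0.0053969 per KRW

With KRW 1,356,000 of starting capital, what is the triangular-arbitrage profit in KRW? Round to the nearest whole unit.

Profit: KRW 36,363

Profitable loop is KRW → AUD → CNY → KRW:
KRW 1,356,000 ÷ 857.46 = AUD 1,581.41
AUD 1,581.41 ÷ 0.21045 = CNY 7,514.44
CNY 7,514.44 ÷ 0.0053969 = KRW 1,392,363
Profit = KRW 1,392,363 − KRW 1,356,000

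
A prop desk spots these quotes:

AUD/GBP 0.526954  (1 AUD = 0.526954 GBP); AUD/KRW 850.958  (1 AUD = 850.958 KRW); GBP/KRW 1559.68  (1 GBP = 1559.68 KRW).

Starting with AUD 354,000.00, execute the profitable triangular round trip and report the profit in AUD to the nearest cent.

Profit: AUD 12,524.64

Profitable loop is AUD → KRW → GBP → AUD:
AUD 354,000.00 × 850.958 = KRW 301,239,132
KRW 301,239,132 ÷ 1559.68 = GBP 193,141.63
GBP 193,141.63 ÷ 0.526954 = AUD 366,524.64
Profit = AUD 366,524.64 − AUD 354,000.00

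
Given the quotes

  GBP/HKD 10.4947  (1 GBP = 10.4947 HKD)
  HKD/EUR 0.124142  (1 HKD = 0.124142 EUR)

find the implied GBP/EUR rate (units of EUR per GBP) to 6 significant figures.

GBP/EUR = 1.30283

1 GBP × 10.4947 = 10.4947 HKD
10.4947 HKD × 0.124142 = 1.30283 EUR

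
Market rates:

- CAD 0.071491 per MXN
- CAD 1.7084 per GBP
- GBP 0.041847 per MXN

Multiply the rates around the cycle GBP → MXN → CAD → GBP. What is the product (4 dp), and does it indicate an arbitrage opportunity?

Around GBP → MXN → CAD → GBP: 1 ÷ 0.041847 × 0.071491 ÷ 1.7084 = 0.999994
Product ≈ 1 (deviation 0.001%, within rounding noise).

1.0000 (no arbitrage)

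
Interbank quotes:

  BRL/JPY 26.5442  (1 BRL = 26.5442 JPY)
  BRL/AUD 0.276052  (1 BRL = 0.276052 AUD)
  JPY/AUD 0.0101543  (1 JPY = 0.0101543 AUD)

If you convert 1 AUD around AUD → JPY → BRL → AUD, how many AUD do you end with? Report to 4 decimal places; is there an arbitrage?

Around AUD → JPY → BRL → AUD: 1 ÷ 0.0101543 ÷ 26.5442 × 0.276052 = 1.024168
Product > 1; profitable direction is AUD → JPY → BRL → AUD.

1.0242 (arbitrage exists)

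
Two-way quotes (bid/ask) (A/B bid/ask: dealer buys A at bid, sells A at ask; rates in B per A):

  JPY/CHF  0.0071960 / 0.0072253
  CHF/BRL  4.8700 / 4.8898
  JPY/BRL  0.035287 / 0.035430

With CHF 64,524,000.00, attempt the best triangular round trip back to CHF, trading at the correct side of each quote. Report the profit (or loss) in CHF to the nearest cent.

Best loop CHF → JPY → BRL → CHF:
CHF 64,524,000.00 ÷ 0.0072253 (buy JPY at ask) = JPY 8,930,286,632
JPY 8,930,286,632 × 0.035287 (sell JPY at bid) = BRL 315,123,024.37
BRL 315,123,024.37 ÷ 4.8898 (buy CHF at ask) = CHF 64,444,972.06

Net result: CHF -79,027.94 (no profitable arbitrage after spreads)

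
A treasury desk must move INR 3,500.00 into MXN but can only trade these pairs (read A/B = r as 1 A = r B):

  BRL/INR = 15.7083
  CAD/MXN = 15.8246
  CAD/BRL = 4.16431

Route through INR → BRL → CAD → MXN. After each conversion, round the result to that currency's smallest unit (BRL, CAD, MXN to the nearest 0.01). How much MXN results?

MXN 846.62

INR 3,500.00 ÷ 15.7083 = BRL 222.81
BRL 222.81 ÷ 4.16431 = CAD 53.50
CAD 53.50 × 15.8246 = MXN 846.62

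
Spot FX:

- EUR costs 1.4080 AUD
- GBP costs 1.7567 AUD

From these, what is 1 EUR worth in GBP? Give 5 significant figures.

1 EUR × 1.4080 = 1.408 AUD
1.408 AUD ÷ 1.7567 = 0.801503 GBP

EUR/GBP = 0.80150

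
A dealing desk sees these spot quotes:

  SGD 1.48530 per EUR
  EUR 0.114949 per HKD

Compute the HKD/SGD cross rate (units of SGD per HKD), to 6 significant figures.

1 HKD × 0.114949 = 0.114949 EUR
0.114949 EUR × 1.48530 = 0.170734 SGD

HKD/SGD = 0.170734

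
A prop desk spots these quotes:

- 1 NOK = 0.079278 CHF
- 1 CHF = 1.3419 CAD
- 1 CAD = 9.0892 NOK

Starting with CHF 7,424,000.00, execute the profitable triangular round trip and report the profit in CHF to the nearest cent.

Profitable loop is CHF → NOK → CAD → CHF:
CHF 7,424,000.00 ÷ 0.079278 = NOK 93,645,147.46
NOK 93,645,147.46 ÷ 9.0892 = CAD 10,302,903.17
CAD 10,302,903.17 ÷ 1.3419 = CHF 7,677,847.21
Profit = CHF 7,677,847.21 − CHF 7,424,000.00

Profit: CHF 253,847.21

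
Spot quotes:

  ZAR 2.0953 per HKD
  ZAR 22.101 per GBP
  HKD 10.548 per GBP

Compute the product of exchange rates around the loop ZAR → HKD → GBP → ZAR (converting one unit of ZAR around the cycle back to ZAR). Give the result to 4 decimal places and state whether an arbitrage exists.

1.0000 (no arbitrage)

Around ZAR → HKD → GBP → ZAR: 1 ÷ 2.0953 ÷ 10.548 × 22.101 = 0.999990
Product ≈ 1 (deviation 0.001%, within rounding noise).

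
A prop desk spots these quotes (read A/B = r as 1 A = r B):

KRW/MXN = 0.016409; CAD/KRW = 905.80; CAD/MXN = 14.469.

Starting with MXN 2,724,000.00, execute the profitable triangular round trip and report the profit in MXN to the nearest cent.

Profitable loop is MXN → CAD → KRW → MXN:
MXN 2,724,000.00 ÷ 14.469 = CAD 188,264.57
CAD 188,264.57 × 905.80 = KRW 170,530,044
KRW 170,530,044 × 0.016409 = MXN 2,798,227.48
Profit = MXN 2,798,227.48 − MXN 2,724,000.00

Profit: MXN 74,227.48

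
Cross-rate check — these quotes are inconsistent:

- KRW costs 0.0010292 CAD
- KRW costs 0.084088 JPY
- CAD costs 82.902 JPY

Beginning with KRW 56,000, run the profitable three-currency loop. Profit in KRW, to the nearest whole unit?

Profitable loop is KRW → CAD → JPY → KRW:
KRW 56,000 × 0.0010292 = CAD 57.64
CAD 57.64 × 82.902 = JPY 4,778
JPY 4,778 ÷ 0.084088 = KRW 56,822
Profit = KRW 56,822 − KRW 56,000

Profit: KRW 822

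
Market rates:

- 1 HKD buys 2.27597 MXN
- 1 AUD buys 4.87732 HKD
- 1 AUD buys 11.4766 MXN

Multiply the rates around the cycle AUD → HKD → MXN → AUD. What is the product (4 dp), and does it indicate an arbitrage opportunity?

Around AUD → HKD → MXN → AUD: 1 × 4.87732 × 2.27597 ÷ 11.4766 = 0.967241
Product < 1; profitable direction is AUD → MXN → HKD → AUD.

0.9672 (arbitrage exists)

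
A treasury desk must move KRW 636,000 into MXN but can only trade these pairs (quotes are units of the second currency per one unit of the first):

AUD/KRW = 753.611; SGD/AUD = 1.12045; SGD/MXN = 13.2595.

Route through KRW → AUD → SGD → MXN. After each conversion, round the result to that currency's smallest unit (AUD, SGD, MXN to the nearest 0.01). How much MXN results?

MXN 9,987.32

KRW 636,000 ÷ 753.611 = AUD 843.94
AUD 843.94 ÷ 1.12045 = SGD 753.22
SGD 753.22 × 13.2595 = MXN 9,987.32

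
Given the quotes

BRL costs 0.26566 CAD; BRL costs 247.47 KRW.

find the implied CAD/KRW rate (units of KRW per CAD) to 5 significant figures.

1 CAD ÷ 0.26566 = 3.76421 BRL
3.76421 BRL × 247.47 = 931.529 KRW

CAD/KRW = 931.53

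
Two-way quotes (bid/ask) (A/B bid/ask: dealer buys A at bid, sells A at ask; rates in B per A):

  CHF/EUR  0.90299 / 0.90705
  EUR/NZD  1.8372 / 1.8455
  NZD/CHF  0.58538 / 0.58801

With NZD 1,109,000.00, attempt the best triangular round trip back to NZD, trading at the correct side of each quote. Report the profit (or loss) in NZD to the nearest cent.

Best loop NZD → EUR → CHF → NZD:
NZD 1,109,000.00 ÷ 1.8455 (buy EUR at ask) = EUR 600,921.16
EUR 600,921.16 ÷ 0.90705 (buy CHF at ask) = CHF 662,500.59
CHF 662,500.59 ÷ 0.58801 (buy NZD at ask) = NZD 1,126,682.52

Net profit: NZD 17,682.52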